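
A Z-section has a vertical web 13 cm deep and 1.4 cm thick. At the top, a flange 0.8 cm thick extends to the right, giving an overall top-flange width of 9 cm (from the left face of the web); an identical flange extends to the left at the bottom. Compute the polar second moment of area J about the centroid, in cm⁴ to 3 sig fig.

J ≈ 1020 cm⁴

Decompose the section into non-overlapping parts with the origin at the bottom-left of its bounding rectangle.
Web: 1.4 × 13, A = 18.2 cm², y = 6.5 cm, Ī = 256.32 cm⁴.
Top flange (beyond web): 7.6 × 0.8, A = 6.08 cm², y = 12.6 cm, Ī = 0.32427 cm⁴.
Bottom flange (beyond web): 7.6 × 0.8, A = 6.08 cm², y = 0.4 cm, Ī = 0.32427 cm⁴.
Centroid: ȳ = ΣA·y / ΣA = 6.5 cm.
Transfer each piece to the centroidal x-axis using Ī + A·d² with d = y − 6.5:
  web: d = 0 cm → contributes +256.32 cm⁴
  top flange (beyond web): d = 6.1 cm → contributes +226.56 cm⁴
  bottom flange (beyond web): d = -6.1 cm → contributes +226.56 cm⁴
Total I = 709.44 cm⁴.
For the y-axis: x̄ = 8.3 cm.
Repeating about the centroidal y-axis gives I_y = 307.74 cm⁴.
Polar second moment: J = I_x + I_y = 1017.2 cm⁴.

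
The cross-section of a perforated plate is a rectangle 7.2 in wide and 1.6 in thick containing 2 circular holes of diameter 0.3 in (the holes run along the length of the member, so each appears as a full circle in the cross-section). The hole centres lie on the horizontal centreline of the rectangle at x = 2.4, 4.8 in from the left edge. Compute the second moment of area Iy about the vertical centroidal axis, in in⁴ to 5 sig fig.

Break the section into simple shapes (no overlaps), measuring from the bottom-left corner of the bounding box.
Plate: 7.2 × 1.6, A = 11.52 in², x = 3.6 in, Ī = 49.7664 in⁴.
Hole 1 (subtracted): ⌀0.3, A = 0.07068583 in², x = 2.4 in, Ī = 0.0003976078 in⁴.
Hole 2 (subtracted): ⌀0.3, A = 0.07068583 in², x = 4.8 in, Ī = 0.0003976078 in⁴.
By symmetry the centroid is at mid-width, x̄ = 3.6 in.
Transfer each piece to the vertical centroidal axis using Ī + A·d² with d = x − 3.6:
  plate: d = 0 in → contributes +49.7664 in⁴
  hole 1: d = -1.2 in → contributes −0.1021852 in⁴
  hole 2: d = 1.2 in → contributes −0.1021852 in⁴
Total I = 49.56203 in⁴.

Iy ≈ 49.562 in⁴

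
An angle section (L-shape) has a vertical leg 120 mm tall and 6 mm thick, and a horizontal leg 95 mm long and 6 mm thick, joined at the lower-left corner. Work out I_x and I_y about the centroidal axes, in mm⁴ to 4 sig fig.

Decompose the section into non-overlapping parts with the origin at the bottom-left of its bounding rectangle.
Vertical leg: 6 × 120, A = 720 mm², y = 60 mm, Ī = 864 000 mm⁴.
Horizontal leg (remainder): 89 × 6, A = 534 mm², y = 3 mm, Ī = 1 602 mm⁴.
Centroid: ȳ = ΣA·y / ΣA = 35.7273 mm.
Transfer each piece to the centroidal x-axis using Ī + A·d² with d = y − 35.7273:
  vertical leg: d = 24.2727 mm → contributes +1 288 199 mm⁴
  horizontal leg (remainder): d = -32.7273 mm → contributes +573 556 mm⁴
Total I = 1 861 755 mm⁴.
For the y-axis: x̄ = 23.2273 mm.
Repeating about the centroidal y-axis gives I_y = 1 046 417 mm⁴.

I_x ≈ 1.862 × 10⁶ mm⁴, I_y ≈ 1.046 × 10⁶ mm⁴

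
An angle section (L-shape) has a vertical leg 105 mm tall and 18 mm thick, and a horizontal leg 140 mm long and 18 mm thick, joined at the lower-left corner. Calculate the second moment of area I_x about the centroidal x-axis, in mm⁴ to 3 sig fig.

I_x ≈ 3.72 × 10⁶ mm⁴

Decompose the section into non-overlapping parts with the origin at the bottom-left of its bounding rectangle.
Vertical leg: 18 × 105, A = 1 890 mm², y = 52.5 mm, Ī = 1 736 438 mm⁴.
Horizontal leg (remainder): 122 × 18, A = 2 196 mm², y = 9 mm, Ī = 59 292 mm⁴.
Centroid: ȳ = ΣA·y / ΣA = 29.121 mm.
Transfer each piece to the centroidal x-axis using Ī + A·d² with d = y − 29.121:
  vertical leg: d = 23.379 mm → contributes +2 769 456 mm⁴
  horizontal leg (remainder): d = -20.121 mm → contributes +948 366 mm⁴
Total I = 3 717 822 mm⁴.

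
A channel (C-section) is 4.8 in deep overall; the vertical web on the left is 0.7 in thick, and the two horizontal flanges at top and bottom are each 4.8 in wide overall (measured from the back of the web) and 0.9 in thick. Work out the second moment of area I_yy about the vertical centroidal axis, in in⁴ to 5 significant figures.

I_yy ≈ 23.774 in⁴

Treat the section as a set of non-overlapping primitives; coordinates are from the bounding-box lower-left.
Web: 0.7 × 4.8, A = 3.36 in², x = 0.35 in, Ī = 0.1372 in⁴.
Top flange (beyond web): 4.1 × 0.9, A = 3.69 in², x = 2.75 in, Ī = 5.169075 in⁴.
Bottom flange (beyond web): 4.1 × 0.9, A = 3.69 in², x = 2.75 in, Ī = 5.169075 in⁴.
Centroid: x̄ = ΣA·x / ΣA = 1.999162 in.
Transfer each piece to the vertical centroidal axis using Ī + A·d² with d = x − 1.999162:
  web: d = -1.649162 in → contributes +9.275511 in⁴
  top flange (beyond web): d = 0.750838 in → contributes +7.249341 in⁴
  bottom flange (beyond web): d = 0.750838 in → contributes +7.249341 in⁴
Total I = 23.77419 in⁴.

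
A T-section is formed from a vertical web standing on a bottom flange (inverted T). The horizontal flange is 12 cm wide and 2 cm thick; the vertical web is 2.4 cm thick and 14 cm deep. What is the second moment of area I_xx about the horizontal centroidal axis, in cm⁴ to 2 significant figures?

I_xx ≈ 1500 cm⁴

Break the section into simple shapes (no overlaps), measuring from the bottom-left corner of the bounding box.
Flange: 12 × 2, A = 24 cm², y = 1 cm, Ī = 8 cm⁴.
Web: 2.4 × 14, A = 33.6 cm², y = 9 cm, Ī = 548.8 cm⁴.
Centroid: ȳ = ΣA·y / ΣA = 5.667 cm.
Transfer each piece to the horizontal centroidal axis using Ī + A·d² with d = y − 5.667:
  flange: d = -4.667 cm → contributes +530.7 cm⁴
  web: d = 3.333 cm → contributes +922.1 cm⁴
Total I = 1 453 cm⁴.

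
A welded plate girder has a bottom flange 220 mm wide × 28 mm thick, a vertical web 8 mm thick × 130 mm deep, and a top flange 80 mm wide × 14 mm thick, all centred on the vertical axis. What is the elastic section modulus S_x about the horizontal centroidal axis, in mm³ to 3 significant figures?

Decompose the section into non-overlapping parts with the origin at the bottom-left of its bounding rectangle.
Bottom plate: 220 × 28, A = 6 160 mm², y = 14 mm, Ī = 402 453 mm⁴.
Web plate: 8 × 130, A = 1 040 mm², y = 93 mm, Ī = 1 464 667 mm⁴.
Top plate: 80 × 14, A = 1 120 mm², y = 165 mm, Ī = 18 293 mm⁴.
Centroid: ȳ = ΣA·y / ΣA = 44.202 mm.
Transfer each piece to the horizontal centroidal axis using Ī + A·d² with d = y − 44.202:
  bottom plate: d = -30.202 mm → contributes +6 021 335 mm⁴
  web plate: d = 48.798 mm → contributes +3 941 169 mm⁴
  top plate: d = 120.8 mm → contributes +16 361 530 mm⁴
Total I = 26 324 034 mm⁴.
Extreme fibre distance c = 127.8 mm; S = I/c = 205 981 mm³.

S_x ≈ 2.06 × 10⁵ mm³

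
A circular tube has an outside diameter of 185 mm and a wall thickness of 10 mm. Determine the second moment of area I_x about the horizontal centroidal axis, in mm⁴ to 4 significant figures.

Split into non-overlapping primitives; take the origin at the lower-left of the bounding box.
Outer circle: ⌀185, A = 26880.3 mm², y = 92.5 mm, Ī = 57 498 539 mm⁴.
Bore (subtracted): ⌀165, A = 21382.5 mm², y = 92.5 mm, Ī = 36 383 601 mm⁴.
By symmetry the centroid is at mid-height, ȳ = 92.5 mm.
All pieces are centred on the horizontal centroidal axis, so I = ΣĪ (holes subtracted) = 21 114 939 mm⁴.

I_x ≈ 2.111 × 10⁷ mm⁴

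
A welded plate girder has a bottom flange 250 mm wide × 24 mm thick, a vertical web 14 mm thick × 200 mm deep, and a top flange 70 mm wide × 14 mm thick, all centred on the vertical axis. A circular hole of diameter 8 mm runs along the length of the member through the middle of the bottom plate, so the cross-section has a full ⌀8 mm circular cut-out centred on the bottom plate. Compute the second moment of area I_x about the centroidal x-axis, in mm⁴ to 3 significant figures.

I_x ≈ 6.31 × 10⁷ mm⁴

Break the section into simple shapes (no overlaps), measuring from the bottom-left corner of the bounding box.
Bottom plate: 250 × 24, A = 6 000 mm², y = 12 mm, Ī = 288 000 mm⁴.
Web plate: 14 × 200, A = 2 800 mm², y = 124 mm, Ī = 9 333 333 mm⁴.
Top plate: 70 × 14, A = 980 mm², y = 231 mm, Ī = 16 007 mm⁴.
Hole (subtracted): ⌀8, A = 50.265 mm², y = 12 mm, Ī = 201.06 mm⁴.
Centroid: ȳ = ΣA·y / ΣA = 66.289 mm.
Transfer each piece to the centroidal x-axis using Ī + A·d² with d = y − 66.289:
  bottom plate: d = -54.289 mm → contributes +17 971 937 mm⁴
  web plate: d = 57.711 mm → contributes +18 658 819 mm⁴
  top plate: d = 164.71 mm → contributes +26 603 045 mm⁴
  hole: d = -54.289 mm → contributes −148 350 mm⁴
Total I = 63 085 451 mm⁴.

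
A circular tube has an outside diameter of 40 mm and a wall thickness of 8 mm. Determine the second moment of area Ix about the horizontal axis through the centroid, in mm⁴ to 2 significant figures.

Ix ≈ 1.1 × 10⁵ mm⁴

Decompose the section into non-overlapping parts with the origin at the bottom-left of its bounding rectangle.
Outer circle: ⌀40, A = 1 257 mm², y = 20 mm, Ī = 125 664 mm⁴.
Bore (subtracted): ⌀24, A = 452.4 mm², y = 20 mm, Ī = 16 286 mm⁴.
By symmetry the centroid is at mid-height, ȳ = 20 mm.
All pieces are centred on the horizontal axis through the centroid, so I = ΣĪ (holes subtracted) = 109 378 mm⁴.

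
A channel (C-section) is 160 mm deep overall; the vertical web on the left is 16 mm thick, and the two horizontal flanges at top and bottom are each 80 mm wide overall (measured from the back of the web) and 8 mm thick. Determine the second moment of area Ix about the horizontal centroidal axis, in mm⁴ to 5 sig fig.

Ix ≈ 1.1381 × 10⁷ mm⁴

Decompose the section into non-overlapping parts with the origin at the bottom-left of its bounding rectangle.
Web: 16 × 160, A = 2 560 mm², y = 80 mm, Ī = 5 461 333 mm⁴.
Top flange (beyond web): 64 × 8, A = 512 mm², y = 156 mm, Ī = 2730.667 mm⁴.
Bottom flange (beyond web): 64 × 8, A = 512 mm², y = 4 mm, Ī = 2730.667 mm⁴.
By symmetry the centroid is at mid-height, ȳ = 80 mm.
Transfer each piece to the horizontal centroidal axis using Ī + A·d² with d = y − 80:
  web: d = 0 mm → contributes +5 461 333 mm⁴
  top flange (beyond web): d = 76 mm → contributes +2 960 043 mm⁴
  bottom flange (beyond web): d = -76 mm → contributes +2 960 043 mm⁴
Total I = 11 381 419 mm⁴.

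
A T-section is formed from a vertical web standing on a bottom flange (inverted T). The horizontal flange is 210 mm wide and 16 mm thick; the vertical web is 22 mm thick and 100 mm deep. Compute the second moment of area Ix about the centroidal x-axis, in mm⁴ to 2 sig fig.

Split into non-overlapping primitives; take the origin at the lower-left of the bounding box.
Flange: 210 × 16, A = 3 360 mm², y = 8 mm, Ī = 71 680 mm⁴.
Web: 22 × 100, A = 2 200 mm², y = 66 mm, Ī = 1 833 333 mm⁴.
Centroid: ȳ = ΣA·y / ΣA = 30.95 mm.
Transfer each piece to the centroidal x-axis using Ī + A·d² with d = y − 30.95:
  flange: d = -22.95 mm → contributes +1 841 345 mm⁴
  web: d = 35.05 mm → contributes +4 536 094 mm⁴
Total I = 6 377 439 mm⁴.

Ix ≈ 6.4 × 10⁶ mm⁴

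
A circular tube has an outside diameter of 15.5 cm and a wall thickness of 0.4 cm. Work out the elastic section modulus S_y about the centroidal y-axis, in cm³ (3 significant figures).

S_y ≈ 69.8 cm³

Split into non-overlapping primitives; take the origin at the lower-left of the bounding box.
Outer circle: ⌀15.5, A = 188.69 cm², x = 7.75 cm, Ī = 2833.3 cm⁴.
Bore (subtracted): ⌀14.7, A = 169.72 cm², x = 7.75 cm, Ī = 2292.1 cm⁴.
By symmetry the centroid is at mid-width, x̄ = 7.75 cm.
All pieces are centred on the centroidal y-axis, so I = ΣĪ (holes subtracted) = 541.2 cm⁴.
Extreme fibre distance c = 7.75 cm; S = I/c = 69.832 cm³.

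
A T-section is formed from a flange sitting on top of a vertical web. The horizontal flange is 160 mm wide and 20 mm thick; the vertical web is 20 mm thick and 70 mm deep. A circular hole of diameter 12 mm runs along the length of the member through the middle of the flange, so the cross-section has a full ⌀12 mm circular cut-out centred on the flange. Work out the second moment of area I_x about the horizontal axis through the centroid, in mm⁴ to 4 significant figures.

Break the section into simple shapes (no overlaps), measuring from the bottom-left corner of the bounding box.
Flange: 160 × 20, A = 3 200 mm², y = 80 mm, Ī = 106 667 mm⁴.
Web: 20 × 70, A = 1 400 mm², y = 35 mm, Ī = 571 667 mm⁴.
Hole (subtracted): ⌀12, A = 113.097 mm², y = 80 mm, Ī = 1017.88 mm⁴.
Centroid: ȳ = ΣA·y / ΣA = 65.9591 mm.
Transfer each piece to the horizontal axis through the centroid using Ī + A·d² with d = y − 65.9591:
  flange: d = 14.0409 mm → contributes +737 534 mm⁴
  web: d = -30.9591 mm → contributes +1 913 522 mm⁴
  hole: d = 14.0409 mm → contributes −23314.6 mm⁴
Total I = 2 627 741 mm⁴.

I_x ≈ 2.628 × 10⁶ mm⁴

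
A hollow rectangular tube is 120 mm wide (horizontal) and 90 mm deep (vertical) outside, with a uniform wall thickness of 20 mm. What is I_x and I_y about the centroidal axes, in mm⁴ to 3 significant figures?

Split into non-overlapping primitives; take the origin at the lower-left of the bounding box.
Outer rectangle: 120 × 90, A = 10 800 mm², y = 45 mm, Ī = 7 290 000 mm⁴.
Inner void (subtracted): 80 × 50, A = 4 000 mm², y = 45 mm, Ī = 833 333 mm⁴.
By symmetry the centroid is at mid-height, ȳ = 45 mm.
All pieces are centred on the centroidal x-axis, so I = ΣĪ (holes subtracted) = 6 456 667 mm⁴.
Repeating about the centroidal y-axis gives I_y = 10 826 667 mm⁴.

I_x ≈ 6.46 × 10⁶ mm⁴, I_y ≈ 1.08 × 10⁷ mm⁴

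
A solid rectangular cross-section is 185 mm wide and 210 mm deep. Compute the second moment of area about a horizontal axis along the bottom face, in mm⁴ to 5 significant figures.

The section: 185 × 210, A = 38 850 mm², y = 105 mm, Ī = 142 773 750 mm⁴.
Transfer it to a horizontal axis along the bottom face using Ī + A·d² with d = y − 0:
  the section: d = 105 mm → contributes +571 095 000 mm⁴
Total I = 571 095 000 mm⁴.

I_base ≈ 5.7110 × 10⁸ mm⁴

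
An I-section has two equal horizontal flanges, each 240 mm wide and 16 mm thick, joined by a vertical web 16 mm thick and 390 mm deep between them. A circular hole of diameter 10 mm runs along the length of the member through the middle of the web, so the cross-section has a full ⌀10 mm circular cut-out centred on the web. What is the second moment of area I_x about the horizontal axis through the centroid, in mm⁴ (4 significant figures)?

Treat the section as a set of non-overlapping primitives; coordinates are from the bounding-box lower-left.
Bottom flange: 240 × 16, A = 3 840 mm², y = 8 mm, Ī = 81 920 mm⁴.
Web: 16 × 390, A = 6 240 mm², y = 211 mm, Ī = 79 092 000 mm⁴.
Top flange: 240 × 16, A = 3 840 mm², y = 414 mm, Ī = 81 920 mm⁴.
Hole (subtracted): ⌀10, A = 78.5398 mm², y = 211 mm, Ī = 490.874 mm⁴.
By symmetry the centroid is at mid-height, ȳ = 211 mm.
Transfer each piece to the horizontal axis through the centroid using Ī + A·d² with d = y − 211:
  bottom flange: d = -203 mm → contributes +158 324 480 mm⁴
  web: d = 0 mm → contributes +79 092 000 mm⁴
  top flange: d = 203 mm → contributes +158 324 480 mm⁴
  hole: d = 0 mm → contributes −490.874 mm⁴
Total I = 395 740 469 mm⁴.

I_x ≈ 3.957 × 10⁸ mm⁴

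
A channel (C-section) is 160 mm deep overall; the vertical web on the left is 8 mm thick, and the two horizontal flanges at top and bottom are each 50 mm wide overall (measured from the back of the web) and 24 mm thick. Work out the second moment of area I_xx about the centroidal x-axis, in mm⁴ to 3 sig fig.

Break the section into simple shapes (no overlaps), measuring from the bottom-left corner of the bounding box.
Web: 8 × 160, A = 1 280 mm², y = 80 mm, Ī = 2 730 667 mm⁴.
Top flange (beyond web): 42 × 24, A = 1 008 mm², y = 148 mm, Ī = 48 384 mm⁴.
Bottom flange (beyond web): 42 × 24, A = 1 008 mm², y = 12 mm, Ī = 48 384 mm⁴.
By symmetry the centroid is at mid-height, ȳ = 80 mm.
Transfer each piece to the centroidal x-axis using Ī + A·d² with d = y − 80:
  web: d = 0 mm → contributes +2 730 667 mm⁴
  top flange (beyond web): d = 68 mm → contributes +4 709 376 mm⁴
  bottom flange (beyond web): d = -68 mm → contributes +4 709 376 mm⁴
Total I = 12 149 419 mm⁴.

I_xx ≈ 1.21 × 10⁷ mm⁴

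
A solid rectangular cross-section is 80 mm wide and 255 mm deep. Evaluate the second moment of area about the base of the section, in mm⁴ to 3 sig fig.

I_base ≈ 4.42 × 10⁸ mm⁴

The section: 80 × 255, A = 20 400 mm², y = 127.5 mm, Ī = 110 542 500 mm⁴.
Transfer it to the base of the section using Ī + A·d² with d = y − 0:
  the section: d = 127.5 mm → contributes +442 170 000 mm⁴
Total I = 442 170 000 mm⁴.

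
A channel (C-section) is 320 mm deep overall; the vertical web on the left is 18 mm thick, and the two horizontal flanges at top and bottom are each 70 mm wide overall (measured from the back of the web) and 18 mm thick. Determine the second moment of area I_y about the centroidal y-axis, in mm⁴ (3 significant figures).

I_y ≈ 2.31 × 10⁶ mm⁴

Split into non-overlapping primitives; take the origin at the lower-left of the bounding box.
Web: 18 × 320, A = 5 760 mm², x = 9 mm, Ī = 155 520 mm⁴.
Top flange (beyond web): 52 × 18, A = 936 mm², x = 44 mm, Ī = 210 912 mm⁴.
Bottom flange (beyond web): 52 × 18, A = 936 mm², x = 44 mm, Ī = 210 912 mm⁴.
Centroid: x̄ = ΣA·x / ΣA = 17.585 mm.
Transfer each piece to the centroidal y-axis using Ī + A·d² with d = x − 17.585:
  web: d = -8.5849 mm → contributes +580 035 mm⁴
  top flange (beyond web): d = 26.415 mm → contributes +864 013 mm⁴
  bottom flange (beyond web): d = 26.415 mm → contributes +864 013 mm⁴
Total I = 2 308 061 mm⁴.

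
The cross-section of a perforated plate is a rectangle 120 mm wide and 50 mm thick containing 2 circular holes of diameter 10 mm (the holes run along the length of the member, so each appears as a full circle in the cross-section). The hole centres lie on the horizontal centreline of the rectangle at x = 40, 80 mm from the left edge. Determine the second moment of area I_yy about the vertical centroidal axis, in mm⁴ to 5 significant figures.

I_yy ≈ 7.1362 × 10⁶ mm⁴

Treat the section as a set of non-overlapping primitives; coordinates are from the bounding-box lower-left.
Plate: 120 × 50, A = 6 000 mm², x = 60 mm, Ī = 7 200 000 mm⁴.
Hole 1 (subtracted): ⌀10, A = 78.53982 mm², x = 40 mm, Ī = 490.8739 mm⁴.
Hole 2 (subtracted): ⌀10, A = 78.53982 mm², x = 80 mm, Ī = 490.8739 mm⁴.
By symmetry the centroid is at mid-width, x̄ = 60 mm.
Transfer each piece to the vertical centroidal axis using Ī + A·d² with d = x − 60:
  plate: d = 0 mm → contributes +7 200 000 mm⁴
  hole 1: d = -20 mm → contributes −31906.8 mm⁴
  hole 2: d = 20 mm → contributes −31906.8 mm⁴
Total I = 7 136 186 mm⁴.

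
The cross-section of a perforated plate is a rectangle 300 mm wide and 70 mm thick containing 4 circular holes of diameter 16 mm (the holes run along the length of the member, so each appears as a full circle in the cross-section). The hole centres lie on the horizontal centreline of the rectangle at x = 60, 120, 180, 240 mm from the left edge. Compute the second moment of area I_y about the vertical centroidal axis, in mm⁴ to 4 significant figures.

I_y ≈ 1.539 × 10⁸ mm⁴

Treat the section as a set of non-overlapping primitives; coordinates are from the bounding-box lower-left.
Plate: 300 × 70, A = 21 000 mm², x = 150 mm, Ī = 157 500 000 mm⁴.
Hole 1 (subtracted): ⌀16, A = 201.062 mm², x = 60 mm, Ī = 3216.99 mm⁴.
Hole 2 (subtracted): ⌀16, A = 201.062 mm², x = 120 mm, Ī = 3216.99 mm⁴.
Hole 3 (subtracted): ⌀16, A = 201.062 mm², x = 180 mm, Ī = 3216.99 mm⁴.
Hole 4 (subtracted): ⌀16, A = 201.062 mm², x = 240 mm, Ī = 3216.99 mm⁴.
By symmetry the centroid is at mid-width, x̄ = 150 mm.
Transfer each piece to the vertical centroidal axis using Ī + A·d² with d = x − 150:
  plate: d = 0 mm → contributes +157 500 000 mm⁴
  hole 1: d = -90 mm → contributes −1 631 819 mm⁴
  hole 2: d = -30 mm → contributes −184 173 mm⁴
  hole 3: d = 30 mm → contributes −184 173 mm⁴
  hole 4: d = 90 mm → contributes −1 631 819 mm⁴
Total I = 153 868 017 mm⁴.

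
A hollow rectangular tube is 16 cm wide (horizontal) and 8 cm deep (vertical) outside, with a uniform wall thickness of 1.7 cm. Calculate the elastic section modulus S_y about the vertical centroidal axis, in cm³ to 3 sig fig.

Treat the section as a set of non-overlapping primitives; coordinates are from the bounding-box lower-left.
Outer rectangle: 16 × 8, A = 128 cm², x = 8 cm, Ī = 2730.7 cm⁴.
Inner void (subtracted): 12.6 × 4.6, A = 57.96 cm², x = 8 cm, Ī = 766.81 cm⁴.
By symmetry the centroid is at mid-width, x̄ = 8 cm.
All pieces are centred on the vertical centroidal axis, so I = ΣĪ (holes subtracted) = 1963.9 cm⁴.
Extreme fibre distance c = 8 cm; S = I/c = 245.48 cm³.

S_y ≈ 245 cm³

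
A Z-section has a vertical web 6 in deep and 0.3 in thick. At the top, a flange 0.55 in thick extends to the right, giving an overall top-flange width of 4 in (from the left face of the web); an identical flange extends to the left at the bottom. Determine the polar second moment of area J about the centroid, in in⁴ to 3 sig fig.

Break the section into simple shapes (no overlaps), measuring from the bottom-left corner of the bounding box.
Web: 0.3 × 6, A = 1.8 in², y = 3 in, Ī = 5.4 in⁴.
Top flange (beyond web): 3.7 × 0.55, A = 2.035 in², y = 5.725 in, Ī = 0.051299 in⁴.
Bottom flange (beyond web): 3.7 × 0.55, A = 2.035 in², y = 0.275 in, Ī = 0.051299 in⁴.
Centroid: ȳ = ΣA·y / ΣA = 3 in.
Transfer each piece to the centroidal x-axis using Ī + A·d² with d = y − 3:
  web: d = 0 in → contributes +5.4 in⁴
  top flange (beyond web): d = 2.725 in → contributes +15.162 in⁴
  bottom flange (beyond web): d = -2.725 in → contributes +15.162 in⁴
Total I = 35.725 in⁴.
For the y-axis: x̄ = 3.85 in.
Repeating about the centroidal y-axis gives I_y = 20.937 in⁴.
Polar second moment: J = I_x + I_y = 56.662 in⁴.

J ≈ 56.7 in⁴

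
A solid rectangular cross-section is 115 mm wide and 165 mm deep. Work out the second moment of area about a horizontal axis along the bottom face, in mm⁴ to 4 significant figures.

I_base ≈ 1.722 × 10⁸ mm⁴

The section: 115 × 165, A = 18 975 mm², y = 82.5 mm, Ī = 43 049 531 mm⁴.
Transfer it to the bottom edge using Ī + A·d² with d = y − 0:
  the section: d = 82.5 mm → contributes +172 198 125 mm⁴
Total I = 172 198 125 mm⁴.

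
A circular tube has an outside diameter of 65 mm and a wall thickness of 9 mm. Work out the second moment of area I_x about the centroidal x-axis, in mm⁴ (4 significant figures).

Decompose the section into non-overlapping parts with the origin at the bottom-left of its bounding rectangle.
Outer circle: ⌀65, A = 3318.31 mm², y = 32.5 mm, Ī = 876 241 mm⁴.
Bore (subtracted): ⌀47, A = 1734.94 mm², y = 32.5 mm, Ī = 239 531 mm⁴.
By symmetry the centroid is at mid-height, ȳ = 32.5 mm.
All pieces are centred on the centroidal x-axis, so I = ΣĪ (holes subtracted) = 636 710 mm⁴.

I_x ≈ 6.367 × 10⁵ mm⁴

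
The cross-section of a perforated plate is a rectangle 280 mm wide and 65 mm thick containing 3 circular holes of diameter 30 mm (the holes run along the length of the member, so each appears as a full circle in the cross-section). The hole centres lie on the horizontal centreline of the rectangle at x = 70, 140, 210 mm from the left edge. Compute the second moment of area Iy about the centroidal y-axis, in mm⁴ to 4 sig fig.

Iy ≈ 1.119 × 10⁸ mm⁴

Treat the section as a set of non-overlapping primitives; coordinates are from the bounding-box lower-left.
Plate: 280 × 65, A = 18 200 mm², x = 140 mm, Ī = 118 906 667 mm⁴.
Hole 1 (subtracted): ⌀30, A = 706.858 mm², x = 70 mm, Ī = 39760.8 mm⁴.
Hole 2 (subtracted): ⌀30, A = 706.858 mm², x = 140 mm, Ī = 39760.8 mm⁴.
Hole 3 (subtracted): ⌀30, A = 706.858 mm², x = 210 mm, Ī = 39760.8 mm⁴.
By symmetry the centroid is at mid-width, x̄ = 140 mm.
Transfer each piece to the centroidal y-axis using Ī + A·d² with d = x − 140:
  plate: d = 0 mm → contributes +118 906 667 mm⁴
  hole 1: d = -70 mm → contributes −3 503 367 mm⁴
  hole 2: d = 0 mm → contributes −39760.8 mm⁴
  hole 3: d = 70 mm → contributes −3 503 367 mm⁴
Total I = 111 860 173 mm⁴.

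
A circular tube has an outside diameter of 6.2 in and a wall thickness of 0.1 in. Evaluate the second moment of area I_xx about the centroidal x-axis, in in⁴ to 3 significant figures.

Decompose the section into non-overlapping parts with the origin at the bottom-left of its bounding rectangle.
Outer circle: ⌀6.2, A = 30.191 in², y = 3.1 in, Ī = 72.533 in⁴.
Bore (subtracted): ⌀6, A = 28.274 in², y = 3.1 in, Ī = 63.617 in⁴.
By symmetry the centroid is at mid-height, ȳ = 3.1 in.
All pieces are centred on the centroidal x-axis, so I = ΣĪ (holes subtracted) = 8.9159 in⁴.

I_xx ≈ 8.92 in⁴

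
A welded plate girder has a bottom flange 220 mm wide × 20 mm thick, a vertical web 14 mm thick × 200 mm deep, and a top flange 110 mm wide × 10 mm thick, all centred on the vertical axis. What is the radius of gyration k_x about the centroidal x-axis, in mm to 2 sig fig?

k_x ≈ 84 mm

Break the section into simple shapes (no overlaps), measuring from the bottom-left corner of the bounding box.
Bottom plate: 220 × 20, A = 4 400 mm², y = 10 mm, Ī = 146 667 mm⁴.
Web plate: 14 × 200, A = 2 800 mm², y = 120 mm, Ī = 9 333 333 mm⁴.
Top plate: 110 × 10, A = 1 100 mm², y = 225 mm, Ī = 9 167 mm⁴.
Centroid: ȳ = ΣA·y / ΣA = 75.6 mm.
Transfer each piece to the centroidal x-axis using Ī + A·d² with d = y − 75.6:
  bottom plate: d = -65.6 mm → contributes +19 082 842 mm⁴
  web plate: d = 44.4 mm → contributes +14 852 542 mm⁴
  top plate: d = 149.4 mm → contributes +24 560 771 mm⁴
Total I = 58 496 155 mm⁴.
Radius of gyration: k = √(I/A) = √(58 496 155 / 8 300) = 83.95 mm.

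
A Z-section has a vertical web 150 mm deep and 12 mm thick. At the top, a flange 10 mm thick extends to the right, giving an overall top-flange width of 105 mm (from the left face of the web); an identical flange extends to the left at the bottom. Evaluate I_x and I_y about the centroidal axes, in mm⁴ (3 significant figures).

Decompose the section into non-overlapping parts with the origin at the bottom-left of its bounding rectangle.
Web: 12 × 150, A = 1 800 mm², y = 75 mm, Ī = 3 375 000 mm⁴.
Top flange (beyond web): 93 × 10, A = 930 mm², y = 145 mm, Ī = 7 750 mm⁴.
Bottom flange (beyond web): 93 × 10, A = 930 mm², y = 5 mm, Ī = 7 750 mm⁴.
Centroid: ȳ = ΣA·y / ΣA = 75 mm.
Transfer each piece to the centroidal x-axis using Ī + A·d² with d = y − 75:
  web: d = 0 mm → contributes +3 375 000 mm⁴
  top flange (beyond web): d = 70 mm → contributes +4 564 750 mm⁴
  bottom flange (beyond web): d = -70 mm → contributes +4 564 750 mm⁴
Total I = 12 504 500 mm⁴.
For the y-axis: x̄ = 99 mm.
Repeating about the centroidal y-axis gives I_y = 6 488 820 mm⁴.

I_x ≈ 1.25 × 10⁷ mm⁴, I_y ≈ 6.49 × 10⁶ mm⁴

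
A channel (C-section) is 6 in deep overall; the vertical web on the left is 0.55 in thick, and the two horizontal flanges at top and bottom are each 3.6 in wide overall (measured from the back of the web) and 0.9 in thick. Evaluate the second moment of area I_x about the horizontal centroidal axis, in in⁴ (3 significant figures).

I_x ≈ 46.0 in⁴

Break the section into simple shapes (no overlaps), measuring from the bottom-left corner of the bounding box.
Web: 0.55 × 6, A = 3.3 in², y = 3 in, Ī = 9.9 in⁴.
Top flange (beyond web): 3.05 × 0.9, A = 2.745 in², y = 5.55 in, Ī = 0.18529 in⁴.
Bottom flange (beyond web): 3.05 × 0.9, A = 2.745 in², y = 0.45 in, Ī = 0.18529 in⁴.
By symmetry the centroid is at mid-height, ȳ = 3 in.
Transfer each piece to the horizontal centroidal axis using Ī + A·d² with d = y − 3:
  web: d = 0 in → contributes +9.9 in⁴
  top flange (beyond web): d = 2.55 in → contributes +18.035 in⁴
  bottom flange (beyond web): d = -2.55 in → contributes +18.035 in⁴
Total I = 45.969 in⁴.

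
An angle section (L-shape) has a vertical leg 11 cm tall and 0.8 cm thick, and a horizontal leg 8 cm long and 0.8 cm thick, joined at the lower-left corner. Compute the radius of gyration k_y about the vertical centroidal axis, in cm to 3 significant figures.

k_y ≈ 2.36 cm

Treat the section as a set of non-overlapping primitives; coordinates are from the bounding-box lower-left.
Vertical leg: 0.8 × 11, A = 8.8 cm², x = 0.4 cm, Ī = 0.46933 cm⁴.
Horizontal leg (remainder): 7.2 × 0.8, A = 5.76 cm², x = 4.4 cm, Ī = 24.883 cm⁴.
Centroid: x̄ = ΣA·x / ΣA = 1.9824 cm.
Transfer each piece to the vertical centroidal axis using Ī + A·d² with d = x − 1.9824:
  vertical leg: d = -1.5824 cm → contributes +22.505 cm⁴
  horizontal leg (remainder): d = 2.4176 cm → contributes +58.549 cm⁴
Total I = 81.054 cm⁴.
Radius of gyration: k = √(I/A) = √(81.054 / 14.56) = 2.3594 cm.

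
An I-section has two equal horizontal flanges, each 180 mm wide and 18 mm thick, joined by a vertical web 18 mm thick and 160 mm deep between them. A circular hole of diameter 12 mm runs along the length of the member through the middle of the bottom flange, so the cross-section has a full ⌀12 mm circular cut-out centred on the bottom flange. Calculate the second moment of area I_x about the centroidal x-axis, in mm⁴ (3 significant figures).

I_x ≈ 5.67 × 10⁷ mm⁴

Decompose the section into non-overlapping parts with the origin at the bottom-left of its bounding rectangle.
Bottom flange: 180 × 18, A = 3 240 mm², y = 9 mm, Ī = 87 480 mm⁴.
Web: 18 × 160, A = 2 880 mm², y = 98 mm, Ī = 6 144 000 mm⁴.
Top flange: 180 × 18, A = 3 240 mm², y = 187 mm, Ī = 87 480 mm⁴.
Hole (subtracted): ⌀12, A = 113.1 mm², y = 9 mm, Ī = 1017.9 mm⁴.
Centroid: ȳ = ΣA·y / ΣA = 99.089 mm.
Transfer each piece to the centroidal x-axis using Ī + A·d² with d = y − 99.089:
  bottom flange: d = -90.089 mm → contributes +26 383 144 mm⁴
  web: d = -1.0885 mm → contributes +6 147 413 mm⁴
  top flange: d = 87.911 mm → contributes +25 127 574 mm⁴
  hole: d = -90.089 mm → contributes −918 910 mm⁴
Total I = 56 739 221 mm⁴.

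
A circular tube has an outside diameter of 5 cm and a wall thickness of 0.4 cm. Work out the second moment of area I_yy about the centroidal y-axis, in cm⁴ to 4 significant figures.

I_yy ≈ 15.41 cm⁴

Decompose the section into non-overlapping parts with the origin at the bottom-left of its bounding rectangle.
Outer circle: ⌀5, A = 19.635 cm², x = 2.5 cm, Ī = 30.6796 cm⁴.
Bore (subtracted): ⌀4.2, A = 13.8544 cm², x = 2.5 cm, Ī = 15.2745 cm⁴.
By symmetry the centroid is at mid-width, x̄ = 2.5 cm.
All pieces are centred on the centroidal y-axis, so I = ΣĪ (holes subtracted) = 15.4051 cm⁴.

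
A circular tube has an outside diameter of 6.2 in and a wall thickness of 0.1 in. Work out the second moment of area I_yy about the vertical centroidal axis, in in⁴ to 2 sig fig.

Split into non-overlapping primitives; take the origin at the lower-left of the bounding box.
Outer circle: ⌀6.2, A = 30.19 in², x = 3.1 in, Ī = 72.53 in⁴.
Bore (subtracted): ⌀6, A = 28.27 in², x = 3.1 in, Ī = 63.62 in⁴.
By symmetry the centroid is at mid-width, x̄ = 3.1 in.
All pieces are centred on the vertical centroidal axis, so I = ΣĪ (holes subtracted) = 8.916 in⁴.

I_yy ≈ 8.9 in⁴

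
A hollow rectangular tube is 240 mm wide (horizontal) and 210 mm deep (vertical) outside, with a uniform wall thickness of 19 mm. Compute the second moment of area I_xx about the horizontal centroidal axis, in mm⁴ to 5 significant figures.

Split into non-overlapping primitives; take the origin at the lower-left of the bounding box.
Outer rectangle: 240 × 210, A = 50 400 mm², y = 105 mm, Ī = 185 220 000 mm⁴.
Inner void (subtracted): 202 × 172, A = 34 744 mm², y = 105 mm, Ī = 85 655 541 mm⁴.
By symmetry the centroid is at mid-height, ȳ = 105 mm.
All pieces are centred on the horizontal centroidal axis, so I = ΣĪ (holes subtracted) = 99 564 459 mm⁴.

I_xx ≈ 9.9564 × 10⁷ mm⁴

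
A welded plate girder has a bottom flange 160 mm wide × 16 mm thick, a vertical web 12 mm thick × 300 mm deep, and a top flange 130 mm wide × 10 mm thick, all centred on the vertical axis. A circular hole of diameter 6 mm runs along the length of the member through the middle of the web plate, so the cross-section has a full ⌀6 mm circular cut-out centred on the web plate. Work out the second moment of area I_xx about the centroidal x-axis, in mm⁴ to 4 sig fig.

I_xx ≈ 1.167 × 10⁸ mm⁴

Decompose the section into non-overlapping parts with the origin at the bottom-left of its bounding rectangle.
Bottom plate: 160 × 16, A = 2 560 mm², y = 8 mm, Ī = 54613.3 mm⁴.
Web plate: 12 × 300, A = 3 600 mm², y = 166 mm, Ī = 27 000 000 mm⁴.
Top plate: 130 × 10, A = 1 300 mm², y = 321 mm, Ī = 10833.3 mm⁴.
Hole (subtracted): ⌀6, A = 28.2743 mm², y = 166 mm, Ī = 63.6173 mm⁴.
Centroid: ȳ = ΣA·y / ΣA = 138.687 mm.
Transfer each piece to the centroidal x-axis using Ī + A·d² with d = y − 138.687:
  bottom plate: d = -130.687 mm → contributes +43 777 334 mm⁴
  web plate: d = 27.3126 mm → contributes +29 685 528 mm⁴
  top plate: d = 182.313 mm → contributes +43 220 099 mm⁴
  hole: d = 27.3126 mm → contributes −21155.7 mm⁴
Total I = 116 661 805 mm⁴.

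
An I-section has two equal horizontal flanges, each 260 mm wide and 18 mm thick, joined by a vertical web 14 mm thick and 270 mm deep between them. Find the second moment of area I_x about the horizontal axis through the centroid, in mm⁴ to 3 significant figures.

Decompose the section into non-overlapping parts with the origin at the bottom-left of its bounding rectangle.
Bottom flange: 260 × 18, A = 4 680 mm², y = 9 mm, Ī = 126 360 mm⁴.
Web: 14 × 270, A = 3 780 mm², y = 153 mm, Ī = 22 963 500 mm⁴.
Top flange: 260 × 18, A = 4 680 mm², y = 297 mm, Ī = 126 360 mm⁴.
By symmetry the centroid is at mid-height, ȳ = 153 mm.
Transfer each piece to the horizontal axis through the centroid using Ī + A·d² with d = y − 153:
  bottom flange: d = -144 mm → contributes +97 170 840 mm⁴
  web: d = 0 mm → contributes +22 963 500 mm⁴
  top flange: d = 144 mm → contributes +97 170 840 mm⁴
Total I = 217 305 180 mm⁴.

I_x ≈ 2.17 × 10⁸ mm⁴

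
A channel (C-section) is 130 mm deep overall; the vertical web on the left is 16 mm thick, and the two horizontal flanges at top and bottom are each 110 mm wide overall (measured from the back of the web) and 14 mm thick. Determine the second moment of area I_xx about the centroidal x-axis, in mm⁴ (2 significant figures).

Treat the section as a set of non-overlapping primitives; coordinates are from the bounding-box lower-left.
Web: 16 × 130, A = 2 080 mm², y = 65 mm, Ī = 2 929 333 mm⁴.
Top flange (beyond web): 94 × 14, A = 1 316 mm², y = 123 mm, Ī = 21 495 mm⁴.
Bottom flange (beyond web): 94 × 14, A = 1 316 mm², y = 7 mm, Ī = 21 495 mm⁴.
By symmetry the centroid is at mid-height, ȳ = 65 mm.
Transfer each piece to the centroidal x-axis using Ī + A·d² with d = y − 65:
  web: d = 0 mm → contributes +2 929 333 mm⁴
  top flange (beyond web): d = 58 mm → contributes +4 448 519 mm⁴
  bottom flange (beyond web): d = -58 mm → contributes +4 448 519 mm⁴
Total I = 11 826 371 mm⁴.

I_xx ≈ 1.2 × 10⁷ mm⁴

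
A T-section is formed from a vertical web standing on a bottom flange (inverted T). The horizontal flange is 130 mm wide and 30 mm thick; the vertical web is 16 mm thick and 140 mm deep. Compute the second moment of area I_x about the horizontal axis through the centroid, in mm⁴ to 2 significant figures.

I_x ≈ 1.4 × 10⁷ mm⁴

Decompose the section into non-overlapping parts with the origin at the bottom-left of its bounding rectangle.
Flange: 130 × 30, A = 3 900 mm², y = 15 mm, Ī = 292 500 mm⁴.
Web: 16 × 140, A = 2 240 mm², y = 100 mm, Ī = 3 658 667 mm⁴.
Centroid: ȳ = ΣA·y / ΣA = 46.01 mm.
Transfer each piece to the horizontal axis through the centroid using Ī + A·d² with d = y − 46.01:
  flange: d = -31.01 mm → contributes +4 042 763 mm⁴
  web: d = 53.99 mm → contributes +10 188 143 mm⁴
Total I = 14 230 906 mm⁴.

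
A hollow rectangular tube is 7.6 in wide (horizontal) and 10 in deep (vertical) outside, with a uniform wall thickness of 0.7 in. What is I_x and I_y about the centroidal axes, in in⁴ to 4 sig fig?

Break the section into simple shapes (no overlaps), measuring from the bottom-left corner of the bounding box.
Outer rectangle: 7.6 × 10, A = 76 in², y = 5 in, Ī = 633.333 in⁴.
Inner void (subtracted): 6.2 × 8.6, A = 53.32 in², y = 5 in, Ī = 328.629 in⁴.
By symmetry the centroid is at mid-height, ȳ = 5 in.
All pieces are centred on the centroidal x-axis, so I = ΣĪ (holes subtracted) = 304.704 in⁴.
Repeating about the centroidal y-axis gives I_y = 195.012 in⁴.

I_x ≈ 304.7 in⁴, I_y ≈ 195.0 in⁴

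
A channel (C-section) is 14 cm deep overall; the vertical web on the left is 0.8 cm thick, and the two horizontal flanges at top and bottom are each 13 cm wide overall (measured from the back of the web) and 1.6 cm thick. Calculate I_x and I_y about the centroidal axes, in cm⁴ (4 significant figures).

I_x ≈ 1692 cm⁴, I_y ≈ 852.5 cm⁴

Treat the section as a set of non-overlapping primitives; coordinates are from the bounding-box lower-left.
Web: 0.8 × 14, A = 11.2 cm², y = 7 cm, Ī = 182.933 cm⁴.
Top flange (beyond web): 12.2 × 1.6, A = 19.52 cm², y = 13.2 cm, Ī = 4.16427 cm⁴.
Bottom flange (beyond web): 12.2 × 1.6, A = 19.52 cm², y = 0.8 cm, Ī = 4.16427 cm⁴.
By symmetry the centroid is at mid-height, ȳ = 7 cm.
Transfer each piece to the centroidal x-axis using Ī + A·d² with d = y − 7:
  web: d = 0 cm → contributes +182.933 cm⁴
  top flange (beyond web): d = 6.2 cm → contributes +754.513 cm⁴
  bottom flange (beyond web): d = -6.2 cm → contributes +754.513 cm⁴
Total I = 1691.96 cm⁴.
For the y-axis: x̄ = 5.45096 cm.
Repeating about the centroidal y-axis gives I_y = 852.533 cm⁴.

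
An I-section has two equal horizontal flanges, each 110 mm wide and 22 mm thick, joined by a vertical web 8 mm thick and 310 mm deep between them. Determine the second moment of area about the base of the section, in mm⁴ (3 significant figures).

I_base ≈ 3.83 × 10⁸ mm⁴

Decompose the section into non-overlapping parts with the origin at the bottom-left of its bounding rectangle.
Bottom flange: 110 × 22, A = 2 420 mm², y = 11 mm, Ī = 97 607 mm⁴.
Web: 8 × 310, A = 2 480 mm², y = 177 mm, Ī = 19 860 667 mm⁴.
Top flange: 110 × 22, A = 2 420 mm², y = 343 mm, Ī = 97 607 mm⁴.
Transfer each piece to a horizontal axis along the bottom face using Ī + A·d² with d = y − 0:
  bottom flange: d = 11 mm → contributes +390 427 mm⁴
  web: d = 177 mm → contributes +97 556 587 mm⁴
  top flange: d = 343 mm → contributes +284 808 187 mm⁴
Total I = 382 755 200 mm⁴.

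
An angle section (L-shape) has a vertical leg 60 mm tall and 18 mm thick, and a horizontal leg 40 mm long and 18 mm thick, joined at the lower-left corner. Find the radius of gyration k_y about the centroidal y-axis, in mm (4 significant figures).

Treat the section as a set of non-overlapping primitives; coordinates are from the bounding-box lower-left.
Vertical leg: 18 × 60, A = 1 080 mm², x = 9 mm, Ī = 29 160 mm⁴.
Horizontal leg (remainder): 22 × 18, A = 396 mm², x = 29 mm, Ī = 15 972 mm⁴.
Centroid: x̄ = ΣA·x / ΣA = 14.3659 mm.
Transfer each piece to the centroidal y-axis using Ī + A·d² with d = x − 14.3659:
  vertical leg: d = -5.36585 mm → contributes +60255.8 mm⁴
  horizontal leg (remainder): d = 14.6341 mm → contributes +100 779 mm⁴
Total I = 161 034 mm⁴.
Radius of gyration: k = √(I/A) = √(161 034 / 1 476) = 10.4452 mm.

k_y ≈ 10.45 mm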